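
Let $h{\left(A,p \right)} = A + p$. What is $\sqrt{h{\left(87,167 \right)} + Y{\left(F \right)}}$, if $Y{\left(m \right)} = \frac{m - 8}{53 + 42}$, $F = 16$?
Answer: $\frac{9 \sqrt{28310}}{95} \approx 15.94$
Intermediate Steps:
$Y{\left(m \right)} = - \frac{8}{95} + \frac{m}{95}$ ($Y{\left(m \right)} = \frac{-8 + m}{95} = \left(-8 + m\right) \frac{1}{95} = - \frac{8}{95} + \frac{m}{95}$)
$\sqrt{h{\left(87,167 \right)} + Y{\left(F \right)}} = \sqrt{\left(87 + 167\right) + \left(- \frac{8}{95} + \frac{1}{95} \cdot 16\right)} = \sqrt{254 + \left(- \frac{8}{95} + \frac{16}{95}\right)} = \sqrt{254 + \frac{8}{95}} = \sqrt{\frac{24138}{95}} = \frac{9 \sqrt{28310}}{95}$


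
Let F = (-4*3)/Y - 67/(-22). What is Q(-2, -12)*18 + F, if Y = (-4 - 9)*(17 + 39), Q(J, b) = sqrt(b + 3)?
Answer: 3065/1001 + 54*I ≈ 3.0619 + 54.0*I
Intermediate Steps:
Q(J, b) = sqrt(3 + b)
Y = -728 (Y = -13*56 = -728)
F = 3065/1001 (F = -4*3/(-728) - 67/(-22) = -12*(-1/728) - 67*(-1/22) = 3/182 + 67/22 = 3065/1001 ≈ 3.0619)
Q(-2, -12)*18 + F = sqrt(3 - 12)*18 + 3065/1001 = sqrt(-9)*18 + 3065/1001 = (3*I)*18 + 3065/1001 = 54*I + 3065/1001 = 3065/1001 + 54*I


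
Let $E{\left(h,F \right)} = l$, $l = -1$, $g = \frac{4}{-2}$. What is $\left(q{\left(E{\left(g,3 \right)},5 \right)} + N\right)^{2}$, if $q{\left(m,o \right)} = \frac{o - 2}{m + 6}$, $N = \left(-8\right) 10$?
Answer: $\frac{157609}{25} \approx 6304.4$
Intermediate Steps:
$g = -2$ ($g = 4 \left(- \frac{1}{2}\right) = -2$)
$E{\left(h,F \right)} = -1$
$N = -80$
$q{\left(m,o \right)} = \frac{-2 + o}{6 + m}$
$\left(q{\left(E{\left(g,3 \right)},5 \right)} + N\right)^{2} = \left(\frac{-2 + 5}{6 - 1} - 80\right)^{2} = \left(\frac{1}{5} \cdot 3 - 80\right)^{2} = \left(\frac{3}{5} - 80\right)^{2} = \left(- \frac{397}{5}\right)^{2} = \frac{157609}{25}$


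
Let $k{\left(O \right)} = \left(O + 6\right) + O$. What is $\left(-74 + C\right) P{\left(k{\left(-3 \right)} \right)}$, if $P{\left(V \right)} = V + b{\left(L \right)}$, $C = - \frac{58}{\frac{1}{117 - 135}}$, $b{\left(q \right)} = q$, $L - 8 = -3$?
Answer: $4850$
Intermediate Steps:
$L = 5$ ($L = 8 - 3 = 5$)
$k{\left(O \right)} = 6 + 2 O$ ($k{\left(O \right)} = \left(6 + O\right) + O = 6 + 2 O$)
$C = 1044$ ($C = - \frac{58}{\frac{1}{-18}} = - \frac{58}{- \frac{1}{18}} = \left(-58\right) \left(-18\right) = 1044$)
$P{\left(V \right)} = 5 + V$ ($P{\left(V \right)} = V + 5 = 5 + V$)
$\left(-74 + C\right) P{\left(k{\left(-3 \right)} \right)} = \left(-74 + 1044\right) \left(5 + \left(6 + 2 \left(-3\right)\right)\right) = 970 \left(5 + \left(6 - 6\right)\right) = 970 \left(5 + 0\right) = 970 \cdot 5 = 4850$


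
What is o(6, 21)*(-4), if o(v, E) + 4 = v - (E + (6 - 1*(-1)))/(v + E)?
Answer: -104/27 ≈ -3.8519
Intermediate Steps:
o(v, E) = -4 + v - (7 + E)/(E + v) (o(v, E) = -4 + (v - (E + (6 - 1*(-1)))/(v + E)) = -4 + (v - (E + (6 + 1))/(E + v)) = -4 + (v - (E + 7)/(E + v)) = -4 + (v - (7 + E)/(E + v)) = -4 + v - (7 + E)/(E + v))
o(6, 21)*(-4) = ((-7 + 6² - 5*21 - 4*6 + 21*6)/(21 + 6))*(-4) = ((-7 + 36 - 105 - 24 + 126)/27)*(-4) = ((1/27)*26)*(-4) = (26/27)*(-4) = -104/27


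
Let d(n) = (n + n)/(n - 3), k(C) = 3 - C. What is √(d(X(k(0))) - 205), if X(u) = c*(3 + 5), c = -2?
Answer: I*√73397/19 ≈ 14.259*I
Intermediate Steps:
X(u) = -16 (X(u) = -2*(3 + 5) = -2*8 = -16)
d(n) = 2*n/(-3 + n) (d(n) = (2*n)/(-3 + n) = 2*n/(-3 + n))
√(d(X(k(0))) - 205) = √(2*(-16)/(-3 - 16) - 205) = √(2*(-16)/(-19) - 205) = √(2*(-16)*(-1/19) - 205) = √(32/19 - 205) = √(-3863/19) = I*√73397/19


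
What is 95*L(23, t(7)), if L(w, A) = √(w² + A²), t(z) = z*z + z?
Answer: 95*√3665 ≈ 5751.2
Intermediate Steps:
t(z) = z + z² (t(z) = z² + z = z + z²)
L(w, A) = √(A² + w²)
95*L(23, t(7)) = 95*√((7*(1 + 7))² + 23²) = 95*√((7*8)² + 529) = 95*√(56² + 529) = 95*√(3136 + 529) = 95*√3665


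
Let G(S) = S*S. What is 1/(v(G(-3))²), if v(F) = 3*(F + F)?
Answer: 1/2916 ≈ 0.00034294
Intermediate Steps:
G(S) = S²
v(F) = 6*F (v(F) = 3*(2*F) = 6*F)
1/(v(G(-3))²) = 1/((6*(-3)²)²) = 1/((6*9)²) = 1/(54²) = 1/2916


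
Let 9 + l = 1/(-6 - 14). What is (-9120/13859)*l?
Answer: 82536/13859 ≈ 5.9554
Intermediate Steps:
l = -181/20 (l = -9 + 1/(-6 - 14) = -9 + 1/(-20) = -9 - 1/20 = -181/20 ≈ -9.0500)
(-9120/13859)*l = -9120/13859*(-181/20) = 82536/13859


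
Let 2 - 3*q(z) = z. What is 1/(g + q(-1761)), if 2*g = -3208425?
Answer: -6/9621749 ≈ -6.2359e-7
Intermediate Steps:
g = -3208425/2 (g = (½)*(-3208425) = -3208425/2 ≈ -1.6042e+6)
q(z) = ⅔ - z/3
1/(g + q(-1761)) = 1/(-3208425/2 + (⅔ - ⅓*(-1761))) = 1/(-3208425/2 + (⅔ + 587)) = 1/(-3208425/2 + 1763/3) = 1/(-9621749/6) = -6/9621749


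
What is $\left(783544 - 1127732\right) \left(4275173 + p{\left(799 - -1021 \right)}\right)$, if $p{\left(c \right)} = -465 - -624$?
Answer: $-1471517970416$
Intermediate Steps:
$p{\left(c \right)} = 159$ ($p{\left(c \right)} = -465 + 624 = 159$)
$\left(783544 - 1127732\right) \left(4275173 + p{\left(799 - -1021 \right)}\right) = \left(783544 - 1127732\right) \left(4275173 + 159\right) = \left(-344188\right) 4275332 = -1471517970416$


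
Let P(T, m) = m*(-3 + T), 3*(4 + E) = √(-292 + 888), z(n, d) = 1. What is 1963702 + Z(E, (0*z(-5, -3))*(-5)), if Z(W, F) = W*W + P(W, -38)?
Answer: 17676452/9 - 92*√149/3 ≈ 1.9637e+6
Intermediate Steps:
E = -4 + 2*√149/3 (E = -4 + √(-292 + 888)/3 = -4 + √596/3 = -4 + (2*√149)/3 = -4 + 2*√149/3 ≈ 4.1377)
Z(W, F) = 114 + W² - 38*W (Z(W, F) = W*W - 38*(-3 + W) = W² + (114 - 38*W) = 114 + W² - 38*W)
1963702 + Z(E, (0*z(-5, -3))*(-5)) = 1963702 + (114 + (-4 + 2*√149/3)² - 38*(-4 + 2*√149/3)) = 1963702 + (114 + (-4 + 2*√149/3)² + (152 - 76*√149/3)) = 1963702 + (266 + (-4 + 2*√149/3)² - 76*√149/3) = 1963968 + (-4 + 2*√149/3)² - 76*√149/3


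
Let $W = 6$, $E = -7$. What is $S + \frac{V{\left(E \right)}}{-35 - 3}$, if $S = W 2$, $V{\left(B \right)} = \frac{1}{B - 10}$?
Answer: $\frac{7753}{646} \approx 12.002$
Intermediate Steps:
$V{\left(B \right)} = \frac{1}{-10 + B}$
$S = 12$ ($S = 6 \cdot 2 = 12$)
$S + \frac{V{\left(E \right)}}{-35 - 3} = 12 + \frac{1}{\left(-10 - 7\right) \left(-35 - 3\right)} = 12 + \frac{1}{\left(-17\right) \left(-38\right)} = 12 - - \frac{1}{646} = 12 + \frac{1}{646} = \frac{7753}{646}$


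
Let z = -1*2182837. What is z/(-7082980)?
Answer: 2182837/7082980 ≈ 0.30818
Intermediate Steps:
z = -2182837
z/(-7082980) = -2182837/(-7082980) = -2182837*(-1/7082980) = 2182837/7082980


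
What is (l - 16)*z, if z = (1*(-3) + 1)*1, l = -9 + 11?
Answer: 28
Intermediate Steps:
l = 2
z = -2 (z = (-3 + 1)*1 = -2*1 = -2)
(l - 16)*z = (2 - 16)*(-2) = -14*(-2) = 28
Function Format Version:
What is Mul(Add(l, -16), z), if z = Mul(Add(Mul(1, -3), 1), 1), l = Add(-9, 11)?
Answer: 28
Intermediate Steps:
l = 2
z = -2 (z = Mul(Add(-3, 1), 1) = Mul(-2, 1) = -2)
Mul(Add(l, -16), z) = Mul(Add(2, -16), -2) = Mul(-14, -2) = 28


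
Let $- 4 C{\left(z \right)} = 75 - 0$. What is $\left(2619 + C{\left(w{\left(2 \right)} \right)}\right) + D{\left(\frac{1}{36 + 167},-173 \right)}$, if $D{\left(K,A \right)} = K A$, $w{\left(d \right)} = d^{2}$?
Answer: $\frac{2110711}{812} \approx 2599.4$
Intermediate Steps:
$C{\left(z \right)} = - \frac{75}{4}$ ($C{\left(z \right)} = - \frac{75 - 0}{4} = - \frac{75 + 0}{4} = \left(- \frac{1}{4}\right) 75 = - \frac{75}{4}$)
$D{\left(K,A \right)} = A K$
$\left(2619 + C{\left(w{\left(2 \right)} \right)}\right) + D{\left(\frac{1}{36 + 167},-173 \right)} = \left(2619 - \frac{75}{4}\right) - \frac{173}{36 + 167} = \frac{10401}{4} - \frac{173}{203} = \frac{2110711}{812}$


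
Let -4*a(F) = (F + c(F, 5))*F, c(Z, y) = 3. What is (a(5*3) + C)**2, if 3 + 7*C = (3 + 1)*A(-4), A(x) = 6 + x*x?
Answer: 600625/196 ≈ 3064.4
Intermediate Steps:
A(x) = 6 + x**2
a(F) = -F*(3 + F)/4 (a(F) = -(F + 3)*F/4 = -(3 + F)*F/4 = -F*(3 + F)/4)
C = 85/7 (C = -3/7 + ((3 + 1)*(6 + (-4)**2))/7 = -3/7 + (4*(6 + 16))/7 = -3/7 + (4*22)/7 = -3/7 + (1/7)*88 = -3/7 + 88/7 = 85/7 ≈ 12.143)
(a(5*3) + C)**2 = (-5*3*(3 + 5*3)/4 + 85/7)**2 = (-1/4*15*(3 + 15) + 85/7)**2 = (-1/4*15*18 + 85/7)**2 = (-135/2 + 85/7)**2 = (-775/14)**2 = 600625/196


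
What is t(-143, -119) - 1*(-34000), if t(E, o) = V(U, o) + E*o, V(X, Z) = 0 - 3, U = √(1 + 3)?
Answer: 51014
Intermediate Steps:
U = 2 (U = √4 = 2)
V(X, Z) = -3
t(E, o) = -3 + E*o
t(-143, -119) - 1*(-34000) = (-3 - 143*(-119)) - 1*(-34000) = (-3 + 17017) + 34000 = 17014 + 34000 = 51014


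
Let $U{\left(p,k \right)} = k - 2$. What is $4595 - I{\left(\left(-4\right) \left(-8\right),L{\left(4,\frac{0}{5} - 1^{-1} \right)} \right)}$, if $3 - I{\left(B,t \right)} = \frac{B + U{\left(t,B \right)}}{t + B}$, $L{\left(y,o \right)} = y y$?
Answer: $\frac{110239}{24} \approx 4593.3$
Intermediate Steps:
$U{\left(p,k \right)} = -2 + k$ ($U{\left(p,k \right)} = k - 2 = -2 + k$)
$L{\left(y,o \right)} = y^{2}$
$I{\left(B,t \right)} = 3 - \frac{-2 + 2 B}{B + t}$ ($I{\left(B,t \right)} = 3 - \frac{B + \left(-2 + B\right)}{t + B} = 3 - \frac{-2 + 2 B}{B + t}$)
$4595 - I{\left(\left(-4\right) \left(-8\right),L{\left(4,\frac{0}{5} - 1^{-1} \right)} \right)} = 4595 - \frac{2 - -32 + 3 \cdot 4^{2}}{\left(-4\right) \left(-8\right) + 4^{2}} = 4595 - \frac{2 + 32 + 3 \cdot 16}{32 + 16} = 4595 - \frac{2 + 32 + 48}{48} = 4595 - \frac{1}{48} \cdot 82 = 4595 - \frac{41}{24} = \frac{110239}{24}$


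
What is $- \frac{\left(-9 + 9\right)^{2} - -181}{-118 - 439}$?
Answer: $\frac{181}{557} \approx 0.32495$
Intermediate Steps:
$- \frac{\left(-9 + 9\right)^{2} - -181}{-118 - 439} = - \frac{0^{2} + 181}{-557} = - \frac{\left(0 + 181\right) \left(-1\right)}{557} = - \frac{181 \left(-1\right)}{557} = \left(-1\right) \left(- \frac{181}{557}\right) = \frac{181}{557}$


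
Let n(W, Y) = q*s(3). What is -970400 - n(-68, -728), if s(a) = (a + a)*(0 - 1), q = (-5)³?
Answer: -971150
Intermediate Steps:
q = -125
s(a) = -2*a (s(a) = (2*a)*(-1) = -2*a)
n(W, Y) = 750 (n(W, Y) = -(-250)*3 = -125*(-6) = 750)
-970400 - n(-68, -728) = -970400 - 1*750 = -970400 - 750 = -971150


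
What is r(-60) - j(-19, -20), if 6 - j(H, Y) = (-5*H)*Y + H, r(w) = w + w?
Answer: -2045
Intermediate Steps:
r(w) = 2*w
j(H, Y) = 6 - H + 5*H*Y (j(H, Y) = 6 - ((-5*H)*Y + H) = 6 - (-5*H*Y + H) = 6 - (H - 5*H*Y) = 6 + (-H + 5*H*Y) = 6 - H + 5*H*Y)
r(-60) - j(-19, -20) = 2*(-60) - (6 - 1*(-19) + 5*(-19)*(-20)) = -120 - (6 + 19 + 1900) = -120 - 1*1925 = -120 - 1925 = -2045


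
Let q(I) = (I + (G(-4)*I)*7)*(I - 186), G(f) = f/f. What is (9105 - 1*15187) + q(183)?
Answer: -10474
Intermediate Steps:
G(f) = 1
q(I) = 8*I*(-186 + I) (q(I) = (I + (1*I)*7)*(I - 186) = (I + I*7)*(-186 + I) = (I + 7*I)*(-186 + I) = (8*I)*(-186 + I) = 8*I*(-186 + I))
(9105 - 1*15187) + q(183) = (9105 - 1*15187) + 8*183*(-186 + 183) = (9105 - 15187) + 8*183*(-3) = -6082 - 4392 = -10474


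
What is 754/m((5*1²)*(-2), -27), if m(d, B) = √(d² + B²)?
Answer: 754*√829/829 ≈ 26.188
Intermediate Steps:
m(d, B) = √(B² + d²)
754/m((5*1²)*(-2), -27) = 754/(√((-27)² + ((5*1²)*(-2))²)) = 754/(√(729 + ((5*1)*(-2))²)) = 754/(√(729 + (5*(-2))²)) = 754/(√(729 + (-10)²)) = 754/(√(729 + 100)) = 754/(√829) = 754*(√829/829) = 754*√829/829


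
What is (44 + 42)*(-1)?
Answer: -86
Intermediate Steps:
(44 + 42)*(-1) = 86*(-1) = -86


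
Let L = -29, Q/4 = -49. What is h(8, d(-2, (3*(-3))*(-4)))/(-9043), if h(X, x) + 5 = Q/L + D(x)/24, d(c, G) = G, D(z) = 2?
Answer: -641/3146964 ≈ -0.00020369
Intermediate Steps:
Q = -196 (Q = 4*(-49) = -196)
h(X, x) = 641/348 (h(X, x) = -5 + (-196/(-29) + 2/24) = -5 + (-196*(-1/29) + 2*(1/24)) = -5 + (196/29 + 1/12) = -5 + 2381/348 = 641/348)
h(8, d(-2, (3*(-3))*(-4)))/(-9043) = (641/348)/(-9043) = (641/348)*(-1/9043) = -641/3146964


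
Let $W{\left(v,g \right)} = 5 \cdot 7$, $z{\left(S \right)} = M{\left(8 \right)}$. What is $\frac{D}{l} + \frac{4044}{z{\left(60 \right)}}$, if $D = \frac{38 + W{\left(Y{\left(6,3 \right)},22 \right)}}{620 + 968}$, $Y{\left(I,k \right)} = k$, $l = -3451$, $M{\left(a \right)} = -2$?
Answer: $- \frac{11080940209}{5480188} \approx -2022.0$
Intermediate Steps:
$z{\left(S \right)} = -2$
$W{\left(v,g \right)} = 35$
$D = \frac{73}{1588}$ ($D = \frac{38 + 35}{620 + 968} = \frac{73}{1588} \approx 0.04597$)
$\frac{D}{l} + \frac{4044}{z{\left(60 \right)}} = \frac{73}{1588 \left(-3451\right)} + \frac{4044}{-2} = \frac{73}{1588} \left(- \frac{1}{3451}\right) + 4044 \left(- \frac{1}{2}\right) = - \frac{73}{5480188} - 2022 = - \frac{11080940209}{5480188}$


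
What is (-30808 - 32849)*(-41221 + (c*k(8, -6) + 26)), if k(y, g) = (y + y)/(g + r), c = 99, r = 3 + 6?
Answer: 2588739219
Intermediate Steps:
r = 9
k(y, g) = 2*y/(9 + g) (k(y, g) = (y + y)/(g + 9) = (2*y)/(9 + g) = 2*y/(9 + g))
(-30808 - 32849)*(-41221 + (c*k(8, -6) + 26)) = (-30808 - 32849)*(-41221 + (99*(2*8/(9 - 6)) + 26)) = -63657*(-41221 + (99*(2*8/3) + 26)) = -63657*(-41221 + (99*(2*8*(⅓)) + 26)) = -63657*(-41221 + (99*(16/3) + 26)) = -63657*(-41221 + (528 + 26)) = -63657*(-41221 + 554) = -63657*(-40667) = 2588739219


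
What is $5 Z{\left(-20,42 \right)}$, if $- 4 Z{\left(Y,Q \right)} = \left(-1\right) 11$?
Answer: $\frac{55}{4} \approx 13.75$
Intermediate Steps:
$Z{\left(Y,Q \right)} = \frac{11}{4}$ ($Z{\left(Y,Q \right)} = - \frac{\left(-1\right) 11}{4} = \left(- \frac{1}{4}\right) \left(-11\right) = \frac{11}{4}$)
$5 Z{\left(-20,42 \right)} = 5 \cdot \frac{11}{4} = \frac{55}{4}$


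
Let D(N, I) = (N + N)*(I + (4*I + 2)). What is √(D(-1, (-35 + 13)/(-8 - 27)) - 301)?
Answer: I*√15253/7 ≈ 17.643*I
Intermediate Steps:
D(N, I) = 2*N*(2 + 5*I) (D(N, I) = (2*N)*(I + (2 + 4*I)) = (2*N)*(2 + 5*I) = 2*N*(2 + 5*I))
√(D(-1, (-35 + 13)/(-8 - 27)) - 301) = √(2*(-1)*(2 + 5*((-35 + 13)/(-8 - 27))) - 301) = √(2*(-1)*(2 + 5*(-22/(-35))) - 301) = √(2*(-1)*(2 + 5*(-22*(-1/35))) - 301) = √(2*(-1)*(2 + 5*(22/35)) - 301) = √(2*(-1)*(2 + 22/7) - 301) = √(2*(-1)*(36/7) - 301) = √(-72/7 - 301) = √(-2179/7) = I*√15253/7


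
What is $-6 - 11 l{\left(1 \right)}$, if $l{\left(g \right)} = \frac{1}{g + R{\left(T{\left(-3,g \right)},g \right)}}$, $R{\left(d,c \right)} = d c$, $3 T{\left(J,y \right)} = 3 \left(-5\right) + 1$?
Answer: $-3$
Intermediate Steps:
$T{\left(J,y \right)} = - \frac{14}{3}$ ($T{\left(J,y \right)} = \frac{3 \left(-5\right) + 1}{3} = \frac{-15 + 1}{3} = \frac{1}{3} \left(-14\right) = - \frac{14}{3}$)
$R{\left(d,c \right)} = c d$
$l{\left(g \right)} = - \frac{3}{11 g}$ ($l{\left(g \right)} = \frac{1}{g + g \left(- \frac{14}{3}\right)} = \frac{1}{g - \frac{14 g}{3}} = \frac{1}{\left(- \frac{11}{3}\right) g} = - \frac{3}{11 g}$)
$-6 - 11 l{\left(1 \right)} = -6 - 11 \left(- \frac{3}{11 \cdot 1}\right) = -6 - 11 \left(\left(- \frac{3}{11}\right) 1\right) = -6 - -3 = -6 + 3 = -3$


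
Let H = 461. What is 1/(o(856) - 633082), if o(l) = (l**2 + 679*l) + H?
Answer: 1/681339 ≈ 1.4677e-6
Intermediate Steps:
o(l) = 461 + l**2 + 679*l (o(l) = (l**2 + 679*l) + 461 = 461 + l**2 + 679*l)
1/(o(856) - 633082) = 1/((461 + 856**2 + 679*856) - 633082) = 1/((461 + 732736 + 581224) - 633082) = 1/(1314421 - 633082) = 1/681339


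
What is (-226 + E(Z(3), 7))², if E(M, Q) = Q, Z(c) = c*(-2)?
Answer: 47961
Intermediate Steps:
Z(c) = -2*c
(-226 + E(Z(3), 7))² = (-226 + 7)² = (-219)² = 47961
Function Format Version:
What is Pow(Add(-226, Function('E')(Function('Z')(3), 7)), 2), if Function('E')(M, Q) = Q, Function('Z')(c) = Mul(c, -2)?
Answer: 47961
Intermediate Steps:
Function('Z')(c) = Mul(-2, c)
Pow(Add(-226, Function('E')(Function('Z')(3), 7)), 2) = Pow(Add(-226, 7), 2) = Pow(-219, 2) = 47961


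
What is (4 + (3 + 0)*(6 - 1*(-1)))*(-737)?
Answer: -18425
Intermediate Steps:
(4 + (3 + 0)*(6 - 1*(-1)))*(-737) = (4 + 3*(6 + 1))*(-737) = (4 + 3*7)*(-737) = (4 + 21)*(-737) = 25*(-737) = -18425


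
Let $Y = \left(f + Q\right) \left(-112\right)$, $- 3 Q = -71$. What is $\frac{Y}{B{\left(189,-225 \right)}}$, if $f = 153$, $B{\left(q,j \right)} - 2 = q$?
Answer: $- \frac{59360}{573} \approx -103.6$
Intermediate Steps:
$Q = \frac{71}{3}$ ($Q = \left(- \frac{1}{3}\right) \left(-71\right) = \frac{71}{3} \approx 23.667$)
$B{\left(q,j \right)} = 2 + q$
$Y = - \frac{59360}{3}$ ($Y = \left(153 + \frac{71}{3}\right) \left(-112\right) = \frac{530}{3} \left(-112\right) = - \frac{59360}{3} \approx -19787.0$)
$\frac{Y}{B{\left(189,-225 \right)}} = - \frac{59360}{3 \left(2 + 189\right)} = - \frac{59360}{3 \cdot 191} = \left(- \frac{59360}{3}\right) \frac{1}{191} = - \frac{59360}{573}$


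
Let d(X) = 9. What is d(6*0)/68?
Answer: 9/68 ≈ 0.13235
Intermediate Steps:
d(6*0)/68 = 9/68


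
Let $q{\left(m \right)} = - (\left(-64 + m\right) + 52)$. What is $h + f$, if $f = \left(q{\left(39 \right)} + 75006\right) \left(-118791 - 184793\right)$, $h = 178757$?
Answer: $-22762245979$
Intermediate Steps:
$q{\left(m \right)} = 12 - m$ ($q{\left(m \right)} = - (-12 + m) = 12 - m$)
$f = -22762424736$ ($f = \left(\left(12 - 39\right) + 75006\right) \left(-118791 - 184793\right) = \left(\left(12 - 39\right) + 75006\right) \left(-303584\right) = \left(-27 + 75006\right) \left(-303584\right) = 74979 \left(-303584\right) = -22762424736$)
$h + f = 178757 - 22762424736 = -22762245979$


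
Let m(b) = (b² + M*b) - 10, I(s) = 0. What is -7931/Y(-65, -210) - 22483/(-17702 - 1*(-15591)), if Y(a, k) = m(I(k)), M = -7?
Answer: 16967171/21110 ≈ 803.75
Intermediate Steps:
m(b) = -10 + b² - 7*b (m(b) = (b² - 7*b) - 10 = -10 + b² - 7*b)
Y(a, k) = -10 (Y(a, k) = -10 + 0² - 7*0 = -10 + 0 + 0 = -10)
-7931/Y(-65, -210) - 22483/(-17702 - 1*(-15591)) = -7931/(-10) - 22483/(-17702 - 1*(-15591)) = -7931*(-⅒) - 22483/(-17702 + 15591) = 7931/10 - 22483/(-2111) = 7931/10 - 22483*(-1/2111) = 7931/10 + 22483/2111 = 16967171/21110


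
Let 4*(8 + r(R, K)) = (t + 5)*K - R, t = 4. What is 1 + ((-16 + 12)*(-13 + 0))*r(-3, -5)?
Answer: -961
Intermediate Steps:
r(R, K) = -8 - R/4 + 9*K/4 (r(R, K) = -8 + ((4 + 5)*K - R)/4 = -8 + (9*K - R)/4 = -8 + (-R + 9*K)/4 = -8 + (-R/4 + 9*K/4) = -8 - R/4 + 9*K/4)
1 + ((-16 + 12)*(-13 + 0))*r(-3, -5) = 1 + ((-16 + 12)*(-13 + 0))*(-8 - ¼*(-3) + (9/4)*(-5)) = 1 + (-4*(-13))*(-8 + ¾ - 45/4) = 1 + 52*(-37/2) = 1 - 962 = -961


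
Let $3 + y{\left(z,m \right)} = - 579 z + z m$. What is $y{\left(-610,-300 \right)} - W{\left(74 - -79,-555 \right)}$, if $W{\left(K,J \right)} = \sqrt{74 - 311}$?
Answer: $536187 - i \sqrt{237} \approx 5.3619 \cdot 10^{5} - 15.395 i$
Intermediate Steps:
$y{\left(z,m \right)} = -3 - 579 z + m z$ ($y{\left(z,m \right)} = -3 + \left(- 579 z + z m\right) = -3 + \left(- 579 z + m z\right) = -3 - 579 z + m z$)
$W{\left(K,J \right)} = i \sqrt{237}$ ($W{\left(K,J \right)} = \sqrt{-237} = i \sqrt{237}$)
$y{\left(-610,-300 \right)} - W{\left(74 - -79,-555 \right)} = \left(-3 - -353190 - -183000\right) - i \sqrt{237} = \left(-3 + 353190 + 183000\right) - i \sqrt{237} = 536187 - i \sqrt{237}$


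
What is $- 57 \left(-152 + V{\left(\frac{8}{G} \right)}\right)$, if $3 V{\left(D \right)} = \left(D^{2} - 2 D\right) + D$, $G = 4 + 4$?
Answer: $8664$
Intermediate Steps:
$G = 8$
$V{\left(D \right)} = - \frac{D}{3} + \frac{D^{2}}{3}$ ($V{\left(D \right)} = \frac{\left(D^{2} - 2 D\right) + D}{3} = \frac{D^{2} - D}{3} = - \frac{D}{3} + \frac{D^{2}}{3}$)
$- 57 \left(-152 + V{\left(\frac{8}{G} \right)}\right) = - 57 \left(-152 + \frac{\frac{8}{8} \left(-1 + \frac{8}{8}\right)}{3}\right) = - 57 \left(-152 + \frac{8 \cdot \frac{1}{8} \left(-1 + 8 \cdot \frac{1}{8}\right)}{3}\right) = - 57 \left(-152 + \frac{1}{3} \cdot 1 \left(-1 + 1\right)\right) = - 57 \left(-152 + \frac{1}{3} \cdot 1 \cdot 0\right) = - 57 \left(-152 + 0\right) = \left(-57\right) \left(-152\right) = 8664$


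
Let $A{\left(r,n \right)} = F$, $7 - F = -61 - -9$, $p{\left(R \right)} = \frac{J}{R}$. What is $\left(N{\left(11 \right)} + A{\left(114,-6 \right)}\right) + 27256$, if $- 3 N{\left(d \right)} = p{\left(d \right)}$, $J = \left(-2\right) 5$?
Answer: $\frac{901405}{33} \approx 27315.0$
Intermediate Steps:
$J = -10$
$p{\left(R \right)} = - \frac{10}{R}$
$N{\left(d \right)} = \frac{10}{3 d}$ ($N{\left(d \right)} = - \frac{\left(-10\right) \frac{1}{d}}{3} = \frac{10}{3 d}$)
$F = 59$ ($F = 7 - \left(-61 - -9\right) = 7 - \left(-61 + 9\right) = 7 - -52 = 7 + 52 = 59$)
$A{\left(r,n \right)} = 59$
$\left(N{\left(11 \right)} + A{\left(114,-6 \right)}\right) + 27256 = \left(\frac{10}{3 \cdot 11} + 59\right) + 27256 = \left(\frac{10}{3} \cdot \frac{1}{11} + 59\right) + 27256 = \left(\frac{10}{33} + 59\right) + 27256 = \frac{1957}{33} + 27256 = \frac{901405}{33}$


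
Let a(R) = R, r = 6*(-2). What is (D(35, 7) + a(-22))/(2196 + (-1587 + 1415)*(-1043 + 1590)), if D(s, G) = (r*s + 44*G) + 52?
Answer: 41/45944 ≈ 0.00089239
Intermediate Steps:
r = -12
D(s, G) = 52 - 12*s + 44*G (D(s, G) = (-12*s + 44*G) + 52 = 52 - 12*s + 44*G)
(D(35, 7) + a(-22))/(2196 + (-1587 + 1415)*(-1043 + 1590)) = ((52 - 12*35 + 44*7) - 22)/(2196 + (-1587 + 1415)*(-1043 + 1590)) = ((52 - 420 + 308) - 22)/(2196 - 172*547) = (-60 - 22)/(2196 - 94084) = -82/(-91888) = -82*(-1/91888) = 41/45944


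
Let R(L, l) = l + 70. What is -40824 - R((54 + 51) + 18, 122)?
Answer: -41016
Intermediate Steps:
R(L, l) = 70 + l
-40824 - R((54 + 51) + 18, 122) = -40824 - (70 + 122) = -40824 - 1*192 = -40824 - 192 = -41016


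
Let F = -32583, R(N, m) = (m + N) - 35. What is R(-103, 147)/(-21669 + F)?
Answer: -1/6028 ≈ -0.00016589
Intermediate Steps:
R(N, m) = -35 + N + m (R(N, m) = (N + m) - 35 = -35 + N + m)
R(-103, 147)/(-21669 + F) = (-35 - 103 + 147)/(-21669 - 32583) = 9/(-54252) = 9*(-1/54252) = -1/6028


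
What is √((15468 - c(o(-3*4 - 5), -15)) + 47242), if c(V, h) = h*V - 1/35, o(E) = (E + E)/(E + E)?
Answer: 4*√4802385/35 ≈ 250.45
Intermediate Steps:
o(E) = 1 (o(E) = (2*E)/((2*E)) = (2*E)*(1/(2*E)) = 1)
c(V, h) = -1/35 + V*h (c(V, h) = V*h - 1*1/35 = V*h - 1/35 = -1/35 + V*h)
√((15468 - c(o(-3*4 - 5), -15)) + 47242) = √((15468 - (-1/35 + 1*(-15))) + 47242) = √((15468 - (-1/35 - 15)) + 47242) = √((15468 - 1*(-526/35)) + 47242) = √((15468 + 526/35) + 47242) = √(541906/35 + 47242) = √(2195376/35) = 4*√4802385/35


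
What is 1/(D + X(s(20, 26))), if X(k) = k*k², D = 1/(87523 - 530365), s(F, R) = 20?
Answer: 442842/3542735999 ≈ 0.00012500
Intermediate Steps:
D = -1/442842 (D = 1/(-442842) = -1/442842 ≈ -2.2581e-6)
X(k) = k³
1/(D + X(s(20, 26))) = 1/(-1/442842 + 20³) = 1/(-1/442842 + 8000) = 1/(3542735999/442842) = 442842/3542735999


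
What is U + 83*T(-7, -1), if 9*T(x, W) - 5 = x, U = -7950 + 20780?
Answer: 115304/9 ≈ 12812.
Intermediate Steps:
U = 12830
T(x, W) = 5/9 + x/9
U + 83*T(-7, -1) = 12830 + 83*(5/9 + (1/9)*(-7)) = 12830 + 83*(5/9 - 7/9) = 12830 + 83*(-2/9) = 12830 - 166/9 = 115304/9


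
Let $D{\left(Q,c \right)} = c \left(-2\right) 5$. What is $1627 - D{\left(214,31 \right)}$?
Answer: $1937$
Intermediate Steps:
$D{\left(Q,c \right)} = - 10 c$ ($D{\left(Q,c \right)} = - 2 c 5 = - 10 c$)
$1627 - D{\left(214,31 \right)} = 1627 - \left(-10\right) 31 = 1627 - -310 = 1627 + 310 = 1937$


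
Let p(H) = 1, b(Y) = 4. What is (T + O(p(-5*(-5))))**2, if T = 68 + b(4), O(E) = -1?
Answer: 5041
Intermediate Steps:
T = 72 (T = 68 + 4 = 72)
(T + O(p(-5*(-5))))**2 = (72 - 1)**2 = 71**2 = 5041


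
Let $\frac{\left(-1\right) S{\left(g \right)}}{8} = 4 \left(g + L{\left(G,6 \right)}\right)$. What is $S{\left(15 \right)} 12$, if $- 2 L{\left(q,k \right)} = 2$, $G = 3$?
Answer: $-5376$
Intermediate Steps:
$L{\left(q,k \right)} = -1$ ($L{\left(q,k \right)} = \left(- \frac{1}{2}\right) 2 = -1$)
$S{\left(g \right)} = 32 - 32 g$ ($S{\left(g \right)} = - 8 \cdot 4 \left(g - 1\right) = - 8 \cdot 4 \left(-1 + g\right) = - 8 \left(-4 + 4 g\right) = 32 - 32 g$)
$S{\left(15 \right)} 12 = \left(32 - 480\right) 12 = \left(-448\right) 12 = -5376$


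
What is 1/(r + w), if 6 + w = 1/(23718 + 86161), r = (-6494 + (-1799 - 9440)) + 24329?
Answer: 109879/724102611 ≈ 0.00015175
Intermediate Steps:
r = 6596 (r = (-6494 - 11239) + 24329 = -17733 + 24329 = 6596)
w = -659273/109879 (w = -6 + 1/(23718 + 86161) = -6 + 1/109879 = -659273/109879 ≈ -6.0000)
1/(r + w) = 1/(6596 - 659273/109879) = 1/(724102611/109879) = 109879/724102611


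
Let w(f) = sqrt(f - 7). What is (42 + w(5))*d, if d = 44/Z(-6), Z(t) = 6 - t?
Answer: 154 + 11*I*sqrt(2)/3 ≈ 154.0 + 5.1854*I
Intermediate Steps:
d = 11/3 (d = 44/(6 - 1*(-6)) = 44/(6 + 6) = 44/12 = 44*(1/12) = 11/3 ≈ 3.6667)
w(f) = sqrt(-7 + f)
(42 + w(5))*d = (42 + sqrt(-7 + 5))*(11/3) = (42 + sqrt(-2))*(11/3) = (42 + I*sqrt(2))*(11/3) = 154 + 11*I*sqrt(2)/3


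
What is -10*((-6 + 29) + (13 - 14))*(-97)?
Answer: 21340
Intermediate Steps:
-10*((-6 + 29) + (13 - 14))*(-97) = -10*(23 - 1)*(-97) = -10*22*(-97) = -220*(-97) = 21340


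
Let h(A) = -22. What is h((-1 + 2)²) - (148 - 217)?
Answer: 47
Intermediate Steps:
h((-1 + 2)²) - (148 - 217) = -22 - (148 - 217) = -22 - 1*(-69) = -22 + 69 = 47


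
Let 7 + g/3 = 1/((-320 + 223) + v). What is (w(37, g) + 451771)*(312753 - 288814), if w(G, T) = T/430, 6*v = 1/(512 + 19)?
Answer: 1437172382808872029/132887630 ≈ 1.0815e+10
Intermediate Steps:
v = 1/3186 (v = 1/(6*(512 + 19)) = (⅙)/531 = (⅙)*(1/531) = 1/3186 ≈ 0.00031387)
g = -6499419/309041 (g = -21 + 3/((-320 + 223) + 1/3186) = -21 + 3/(-97 + 1/3186) = -21 + 3/(-309041/3186) = -21 + 3*(-3186/309041) = -21 - 9558/309041 = -6499419/309041 ≈ -21.031)
w(G, T) = T/430 (w(G, T) = T*(1/430) = T/430)
(w(37, g) + 451771)*(312753 - 288814) = ((1/430)*(-6499419/309041) + 451771)*(312753 - 288814) = (-6499419/132887630 + 451771)*23939 = (60034770993311/132887630)*23939 = 1437172382808872029/132887630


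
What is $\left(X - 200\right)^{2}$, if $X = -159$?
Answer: $128881$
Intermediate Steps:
$\left(X - 200\right)^{2} = \left(-159 - 200\right)^{2} = \left(-359\right)^{2} = 128881$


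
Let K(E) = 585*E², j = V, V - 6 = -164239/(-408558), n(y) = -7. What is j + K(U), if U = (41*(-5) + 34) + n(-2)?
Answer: 7572682343707/408558 ≈ 1.8535e+7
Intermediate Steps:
V = 2615587/408558 (V = 6 - 164239/(-408558) = 6 - 164239*(-1/408558) = 6 + 164239/408558 = 2615587/408558 ≈ 6.4020)
j = 2615587/408558 ≈ 6.4020
U = -178 (U = (41*(-5) + 34) - 7 = (-205 + 34) - 7 = -171 - 7 = -178)
j + K(U) = 2615587/408558 + 585*(-178)² = 2615587/408558 + 585*31684 = 2615587/408558 + 18535140 = 7572682343707/408558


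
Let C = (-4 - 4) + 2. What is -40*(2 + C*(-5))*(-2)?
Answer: 2560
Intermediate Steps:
C = -6 (C = -8 + 2 = -6)
-40*(2 + C*(-5))*(-2) = -40*(2 - 6*(-5))*(-2) = -40*(2 + 30)*(-2) = -40*32*(-2) = -1280*(-2) = 2560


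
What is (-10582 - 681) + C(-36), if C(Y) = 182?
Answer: -11081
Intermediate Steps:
(-10582 - 681) + C(-36) = (-10582 - 681) + 182 = -11263 + 182 = -11081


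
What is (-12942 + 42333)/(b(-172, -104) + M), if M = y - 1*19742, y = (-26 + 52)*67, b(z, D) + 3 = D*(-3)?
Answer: -9797/5897 ≈ -1.6614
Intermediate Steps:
b(z, D) = -3 - 3*D (b(z, D) = -3 + D*(-3) = -3 - 3*D)
y = 1742 (y = 26*67 = 1742)
M = -18000 (M = 1742 - 1*19742 = 1742 - 19742 = -18000)
(-12942 + 42333)/(b(-172, -104) + M) = (-12942 + 42333)/((-3 - 3*(-104)) - 18000) = 29391/((-3 + 312) - 18000) = 29391/(309 - 18000) = 29391/(-17691) = 29391*(-1/17691) = -9797/5897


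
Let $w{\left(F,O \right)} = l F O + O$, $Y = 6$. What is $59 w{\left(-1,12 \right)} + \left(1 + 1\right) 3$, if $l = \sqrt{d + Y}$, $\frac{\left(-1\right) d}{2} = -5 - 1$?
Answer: $714 - 2124 \sqrt{2} \approx -2289.8$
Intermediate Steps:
$d = 12$ ($d = - 2 \left(-5 - 1\right) = \left(-2\right) \left(-6\right) = 12$)
$l = 3 \sqrt{2}$ ($l = \sqrt{12 + 6} = \sqrt{18} = 3 \sqrt{2} \approx 4.2426$)
$w{\left(F,O \right)} = O + 3 F O \sqrt{2}$ ($w{\left(F,O \right)} = 3 \sqrt{2} F O + O = 3 F \sqrt{2} O + O = 3 F O \sqrt{2} + O = O + 3 F O \sqrt{2}$)
$59 w{\left(-1,12 \right)} + \left(1 + 1\right) 3 = 59 \cdot 12 \left(1 + 3 \left(-1\right) \sqrt{2}\right) + \left(1 + 1\right) 3 = 59 \cdot 12 \left(1 - 3 \sqrt{2}\right) + 2 \cdot 3 = 59 \left(12 - 36 \sqrt{2}\right) + 6 = \left(708 - 2124 \sqrt{2}\right) + 6 = 714 - 2124 \sqrt{2}$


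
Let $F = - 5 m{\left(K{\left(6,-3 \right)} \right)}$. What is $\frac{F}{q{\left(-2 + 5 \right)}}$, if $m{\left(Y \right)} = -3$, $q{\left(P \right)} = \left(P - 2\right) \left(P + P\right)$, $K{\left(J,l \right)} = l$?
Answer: $\frac{5}{2} \approx 2.5$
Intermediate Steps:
$q{\left(P \right)} = 2 P \left(-2 + P\right)$ ($q{\left(P \right)} = \left(-2 + P\right) 2 P = 2 P \left(-2 + P\right)$)
$F = 15$ ($F = \left(-5\right) \left(-3\right) = 15$)
$\frac{F}{q{\left(-2 + 5 \right)}} = \frac{15}{2 \left(-2 + 5\right) \left(-2 + \left(-2 + 5\right)\right)} = \frac{15}{2 \cdot 3 \left(-2 + 3\right)} = \frac{15}{2 \cdot 3 \cdot 1} = \frac{15}{6} = 15 \cdot \frac{1}{6} = \frac{5}{2}$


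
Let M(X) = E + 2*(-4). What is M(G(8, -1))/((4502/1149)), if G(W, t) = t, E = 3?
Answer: -5745/4502 ≈ -1.2761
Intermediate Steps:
M(X) = -5 (M(X) = 3 + 2*(-4) = 3 - 8 = -5)
M(G(8, -1))/((4502/1149)) = -5/(4502/1149) = -5/(4502*(1/1149)) = -5/4502/1149 = -5*1149/4502 = -5745/4502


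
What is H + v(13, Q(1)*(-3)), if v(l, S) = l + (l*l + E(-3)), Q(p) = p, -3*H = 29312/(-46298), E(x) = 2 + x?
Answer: 12584563/69447 ≈ 181.21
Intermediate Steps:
H = 14656/69447 (H = -29312/(3*(-46298)) = -29312*(-1)/(3*46298) = -1/3*(-14656/23149) = 14656/69447 ≈ 0.21104)
v(l, S) = -1 + l + l**2 (v(l, S) = l + (l*l + (2 - 3)) = l + (l**2 - 1) = l + (-1 + l**2) = -1 + l + l**2)
H + v(13, Q(1)*(-3)) = 14656/69447 + (-1 + 13 + 13**2) = 14656/69447 + (-1 + 13 + 169) = 14656/69447 + 181 = 12584563/69447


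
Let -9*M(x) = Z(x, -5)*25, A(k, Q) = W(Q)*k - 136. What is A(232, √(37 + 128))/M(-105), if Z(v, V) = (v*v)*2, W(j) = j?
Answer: 68/30625 - 116*√165/30625 ≈ -0.046434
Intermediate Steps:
Z(v, V) = 2*v² (Z(v, V) = v²*2 = 2*v²)
A(k, Q) = -136 + Q*k (A(k, Q) = Q*k - 136 = -136 + Q*k)
M(x) = -50*x²/9 (M(x) = -2*x²*25/9 = -50*x²/9)
A(232, √(37 + 128))/M(-105) = (-136 + √(37 + 128)*232)/((-50/9*(-105)²)) = (-136 + √165*232)/((-50/9*11025)) = (-136 + 232*√165)/(-61250) = (-136 + 232*√165)*(-1/61250) = 68/30625 - 116*√165/30625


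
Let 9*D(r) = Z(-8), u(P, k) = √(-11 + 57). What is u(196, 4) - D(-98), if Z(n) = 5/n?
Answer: 5/72 + √46 ≈ 6.8518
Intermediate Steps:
u(P, k) = √46
D(r) = -5/72 (D(r) = (5/(-8))/9 = (5*(-⅛))/9 = (⅑)*(-5/8) = -5/72)
u(196, 4) - D(-98) = √46 - 1*(-5/72) = √46 + 5/72 = 5/72 + √46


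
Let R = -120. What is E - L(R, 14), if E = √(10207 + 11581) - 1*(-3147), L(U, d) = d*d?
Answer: 2951 + 2*√5447 ≈ 3098.6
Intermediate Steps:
L(U, d) = d²
E = 3147 + 2*√5447 (E = √21788 + 3147 = 2*√5447 + 3147 = 3147 + 2*√5447 ≈ 3294.6)
E - L(R, 14) = (3147 + 2*√5447) - 1*14² = (3147 + 2*√5447) - 1*196 = (3147 + 2*√5447) - 196 = 2951 + 2*√5447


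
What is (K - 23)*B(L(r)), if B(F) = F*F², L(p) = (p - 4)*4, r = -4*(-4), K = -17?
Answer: -4423680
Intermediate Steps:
r = 16
L(p) = -16 + 4*p (L(p) = (-4 + p)*4 = -16 + 4*p)
B(F) = F³
(K - 23)*B(L(r)) = (-17 - 23)*(-16 + 4*16)³ = -40*(-16 + 64)³ = -40*48³ = -40*110592 = -4423680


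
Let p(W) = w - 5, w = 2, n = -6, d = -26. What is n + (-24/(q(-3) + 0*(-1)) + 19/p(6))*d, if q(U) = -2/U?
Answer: 3284/3 ≈ 1094.7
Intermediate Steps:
p(W) = -3 (p(W) = 2 - 5 = -3)
n + (-24/(q(-3) + 0*(-1)) + 19/p(6))*d = -6 + (-24/(-2/(-3) + 0*(-1)) + 19/(-3))*(-26) = -6 + (-24/(-2*(-⅓) + 0) + 19*(-⅓))*(-26) = -6 + (-24/(⅔ + 0) - 19/3)*(-26) = -6 + (-24/⅔ - 19/3)*(-26) = -6 + (-24*3/2 - 19/3)*(-26) = -6 + (-36 - 19/3)*(-26) = -6 - 127/3*(-26) = -6 + 3302/3 = 3284/3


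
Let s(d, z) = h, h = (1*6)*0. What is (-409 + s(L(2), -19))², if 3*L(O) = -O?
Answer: 167281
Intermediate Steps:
L(O) = -O/3 (L(O) = (-O)/3 = -O/3)
h = 0 (h = 6*0 = 0)
s(d, z) = 0
(-409 + s(L(2), -19))² = (-409 + 0)² = (-409)² = 167281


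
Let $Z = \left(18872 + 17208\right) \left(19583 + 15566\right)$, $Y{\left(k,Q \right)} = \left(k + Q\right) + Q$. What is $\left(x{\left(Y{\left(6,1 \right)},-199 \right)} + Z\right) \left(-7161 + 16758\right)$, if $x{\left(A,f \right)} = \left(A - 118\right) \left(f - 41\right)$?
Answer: $12170937665040$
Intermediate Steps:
$Y{\left(k,Q \right)} = k + 2 Q$ ($Y{\left(k,Q \right)} = \left(Q + k\right) + Q = k + 2 Q$)
$x{\left(A,f \right)} = \left(-118 + A\right) \left(-41 + f\right)$
$Z = 1268175920$ ($Z = 36080 \cdot 35149 = 1268175920$)
$\left(x{\left(Y{\left(6,1 \right)},-199 \right)} + Z\right) \left(-7161 + 16758\right) = \left(\left(4838 - -23482 - 41 \left(6 + 2 \cdot 1\right) + \left(6 + 2 \cdot 1\right) \left(-199\right)\right) + 1268175920\right) \left(-7161 + 16758\right) = \left(\left(4838 + 23482 - 41 \left(6 + 2\right) + \left(6 + 2\right) \left(-199\right)\right) + 1268175920\right) 9597 = \left(\left(4838 + 23482 - 328 + 8 \left(-199\right)\right) + 1268175920\right) 9597 = \left(\left(4838 + 23482 - 328 - 1592\right) + 1268175920\right) 9597 = \left(26400 + 1268175920\right) 9597 = 1268202320 \cdot 9597 = 12170937665040$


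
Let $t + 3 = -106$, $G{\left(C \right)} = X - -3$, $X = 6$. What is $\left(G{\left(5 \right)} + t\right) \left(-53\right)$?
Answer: $5300$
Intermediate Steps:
$G{\left(C \right)} = 9$ ($G{\left(C \right)} = 6 - -3 = 6 + 3 = 9$)
$t = -109$ ($t = -3 - 106 = -109$)
$\left(G{\left(5 \right)} + t\right) \left(-53\right) = \left(9 - 109\right) \left(-53\right) = \left(-100\right) \left(-53\right) = 5300$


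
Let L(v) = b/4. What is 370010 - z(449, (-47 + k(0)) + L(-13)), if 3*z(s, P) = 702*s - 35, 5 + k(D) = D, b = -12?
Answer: 794867/3 ≈ 2.6496e+5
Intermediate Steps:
k(D) = -5 + D
L(v) = -3 (L(v) = -12/4 = -12*¼ = -3)
z(s, P) = -35/3 + 234*s (z(s, P) = (702*s - 35)/3 = (-35 + 702*s)/3 = -35/3 + 234*s)
370010 - z(449, (-47 + k(0)) + L(-13)) = 370010 - (-35/3 + 234*449) = 370010 - (-35/3 + 105066) = 370010 - 1*315163/3 = 370010 - 315163/3 = 794867/3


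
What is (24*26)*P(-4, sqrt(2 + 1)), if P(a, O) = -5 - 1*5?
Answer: -6240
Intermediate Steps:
P(a, O) = -10 (P(a, O) = -5 - 5 = -10)
(24*26)*P(-4, sqrt(2 + 1)) = (24*26)*(-10) = 624*(-10) = -6240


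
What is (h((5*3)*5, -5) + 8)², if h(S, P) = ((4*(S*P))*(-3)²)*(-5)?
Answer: 4557330064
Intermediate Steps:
h(S, P) = -180*P*S (h(S, P) = ((4*(P*S))*9)*(-5) = ((4*P*S)*9)*(-5) = (36*P*S)*(-5) = -180*P*S)
(h((5*3)*5, -5) + 8)² = (-180*(-5)*(5*3)*5 + 8)² = (-180*(-5)*15*5 + 8)² = (-180*(-5)*75 + 8)² = (67500 + 8)² = 67508² = 4557330064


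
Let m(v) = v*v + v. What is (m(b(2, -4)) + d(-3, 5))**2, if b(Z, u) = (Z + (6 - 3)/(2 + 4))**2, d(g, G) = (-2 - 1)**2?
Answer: 755161/256 ≈ 2949.8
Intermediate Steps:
d(g, G) = 9 (d(g, G) = (-3)**2 = 9)
b(Z, u) = (1/2 + Z)**2 (b(Z, u) = (Z + 3/6)**2 = (Z + 3*(1/6))**2 = (Z + 1/2)**2 = (1/2 + Z)**2)
m(v) = v + v**2 (m(v) = v**2 + v = v + v**2)
(m(b(2, -4)) + d(-3, 5))**2 = (((1 + 2*2)**2/4)*(1 + (1 + 2*2)**2/4) + 9)**2 = (((1 + 4)**2/4)*(1 + (1 + 4)**2/4) + 9)**2 = (((1/4)*5**2)*(1 + (1/4)*5**2) + 9)**2 = (((1/4)*25)*(1 + (1/4)*25) + 9)**2 = (25*(1 + 25/4)/4 + 9)**2 = ((25/4)*(29/4) + 9)**2 = (725/16 + 9)**2 = (869/16)**2 = 755161/256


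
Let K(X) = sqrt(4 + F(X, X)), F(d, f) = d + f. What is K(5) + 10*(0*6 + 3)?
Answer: 30 + sqrt(14) ≈ 33.742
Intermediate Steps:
K(X) = sqrt(4 + 2*X) (K(X) = sqrt(4 + (X + X)) = sqrt(4 + 2*X))
K(5) + 10*(0*6 + 3) = sqrt(4 + 2*5) + 10*(0*6 + 3) = sqrt(4 + 10) + 10*(0 + 3) = sqrt(14) + 10*3 = sqrt(14) + 30 = 30 + sqrt(14)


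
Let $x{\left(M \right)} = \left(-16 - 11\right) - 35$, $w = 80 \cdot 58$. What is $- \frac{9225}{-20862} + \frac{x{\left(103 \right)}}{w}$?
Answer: $\frac{1153071}{2688880} \approx 0.42883$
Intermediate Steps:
$w = 4640$
$x{\left(M \right)} = -62$ ($x{\left(M \right)} = -27 - 35 = -62$)
$- \frac{9225}{-20862} + \frac{x{\left(103 \right)}}{w} = - \frac{9225}{-20862} - \frac{62}{4640} = \left(-9225\right) \left(- \frac{1}{20862}\right) - \frac{31}{2320} = \frac{1025}{2318} - \frac{31}{2320} = \frac{1153071}{2688880}$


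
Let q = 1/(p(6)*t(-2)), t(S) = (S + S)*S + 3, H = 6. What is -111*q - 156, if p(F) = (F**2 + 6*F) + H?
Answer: -44653/286 ≈ -156.13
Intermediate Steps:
p(F) = 6 + F**2 + 6*F (p(F) = (F**2 + 6*F) + 6 = 6 + F**2 + 6*F)
t(S) = 3 + 2*S**2 (t(S) = (2*S)*S + 3 = 2*S**2 + 3 = 3 + 2*S**2)
q = 1/858 (q = 1/((6 + 6**2 + 6*6)*(3 + 2*(-2)**2)) = 1/((6 + 36 + 36)*(3 + 2*4)) = 1/(78*(3 + 8)) = 1/(78*11) = 1/858 ≈ 0.0011655)
-111*q - 156 = -111*1/858 - 156 = -37/286 - 156 = -44653/286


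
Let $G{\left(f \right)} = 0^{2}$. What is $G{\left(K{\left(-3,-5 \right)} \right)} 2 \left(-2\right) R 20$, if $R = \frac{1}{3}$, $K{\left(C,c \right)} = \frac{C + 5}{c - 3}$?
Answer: $0$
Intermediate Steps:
$K{\left(C,c \right)} = \frac{5 + C}{-3 + c}$
$G{\left(f \right)} = 0$
$R = \frac{1}{3} \approx 0.33333$
$G{\left(K{\left(-3,-5 \right)} \right)} 2 \left(-2\right) R 20 = 0 \cdot 2 \left(-2\right) \frac{1}{3} \cdot 20 = 0 \left(-2\right) \frac{1}{3} \cdot 20 = 0 \cdot \frac{1}{3} \cdot 20 = 0 \cdot 20 = 0$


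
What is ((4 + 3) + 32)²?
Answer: 1521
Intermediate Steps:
((4 + 3) + 32)² = (7 + 32)² = 39² = 1521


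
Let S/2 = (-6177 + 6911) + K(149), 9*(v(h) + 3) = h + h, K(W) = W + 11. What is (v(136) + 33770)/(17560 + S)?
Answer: 304175/174132 ≈ 1.7468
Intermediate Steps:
K(W) = 11 + W
v(h) = -3 + 2*h/9 (v(h) = -3 + (h + h)/9 = -3 + (2*h)/9 = -3 + 2*h/9)
S = 1788 (S = 2*((-6177 + 6911) + (11 + 149)) = 2*(734 + 160) = 2*894 = 1788)
(v(136) + 33770)/(17560 + S) = ((-3 + (2/9)*136) + 33770)/(17560 + 1788) = ((-3 + 272/9) + 33770)/19348 = (245/9 + 33770)*(1/19348) = (304175/9)*(1/19348) = 304175/174132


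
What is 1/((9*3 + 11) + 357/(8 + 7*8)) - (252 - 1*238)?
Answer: -38982/2789 ≈ -13.977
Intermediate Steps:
1/((9*3 + 11) + 357/(8 + 7*8)) - (252 - 1*238) = 1/((27 + 11) + 357/(8 + 56)) - (252 - 238) = 1/(38 + 357/64) - 1*14 = 1/(38 + 357*(1/64)) - 14 = 1/(38 + 357/64) - 14 = 1/(2789/64) - 14 = 64/2789 - 14 = -38982/2789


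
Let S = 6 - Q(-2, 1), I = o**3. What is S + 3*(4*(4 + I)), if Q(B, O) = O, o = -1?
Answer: 41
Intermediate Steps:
I = -1 (I = (-1)**3 = -1)
S = 5 (S = 6 - 1*1 = 6 - 1 = 5)
S + 3*(4*(4 + I)) = 5 + 3*(4*(4 - 1)) = 5 + 3*(4*3) = 5 + 3*12 = 5 + 36 = 41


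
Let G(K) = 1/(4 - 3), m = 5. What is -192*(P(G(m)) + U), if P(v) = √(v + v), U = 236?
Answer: -45312 - 192*√2 ≈ -45584.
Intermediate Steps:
G(K) = 1 (G(K) = 1/1 = 1)
P(v) = √2*√v (P(v) = √(2*v) = √2*√v)
-192*(P(G(m)) + U) = -192*(√2*√1 + 236) = -192*(√2*1 + 236) = -192*(√2 + 236) = -192*(236 + √2) = -45312 - 192*√2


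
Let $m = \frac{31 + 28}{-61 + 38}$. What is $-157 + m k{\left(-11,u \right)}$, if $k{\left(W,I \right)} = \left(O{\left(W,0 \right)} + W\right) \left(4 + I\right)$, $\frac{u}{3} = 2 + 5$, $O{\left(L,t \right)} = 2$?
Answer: $\frac{9664}{23} \approx 420.17$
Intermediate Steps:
$u = 21$ ($u = 3 \left(2 + 5\right) = 3 \cdot 7 = 21$)
$m = - \frac{59}{23}$ ($m = \frac{59}{-23} = 59 \left(- \frac{1}{23}\right) = - \frac{59}{23} \approx -2.5652$)
$k{\left(W,I \right)} = \left(2 + W\right) \left(4 + I\right)$
$-157 + m k{\left(-11,u \right)} = -157 - \frac{59 \left(8 + 2 \cdot 21 + 4 \left(-11\right) + 21 \left(-11\right)\right)}{23} = -157 - \frac{59 \left(8 + 42 - 44 - 231\right)}{23} = -157 - - \frac{13275}{23} = -157 + \frac{13275}{23} = \frac{9664}{23}$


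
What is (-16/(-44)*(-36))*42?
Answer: -6048/11 ≈ -549.82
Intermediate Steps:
(-16/(-44)*(-36))*42 = (-16*(-1/44)*(-36))*42 = ((4/11)*(-36))*42 = -144/11*42 = -6048/11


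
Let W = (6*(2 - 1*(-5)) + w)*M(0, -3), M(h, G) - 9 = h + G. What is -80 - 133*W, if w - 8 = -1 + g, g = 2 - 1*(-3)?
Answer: -43172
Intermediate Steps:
g = 5 (g = 2 + 3 = 5)
w = 12 (w = 8 + (-1 + 5) = 8 + 4 = 12)
M(h, G) = 9 + G + h (M(h, G) = 9 + (h + G) = 9 + (G + h) = 9 + G + h)
W = 324 (W = (6*(2 - 1*(-5)) + 12)*(9 - 3 + 0) = (6*(2 + 5) + 12)*6 = (6*7 + 12)*6 = (42 + 12)*6 = 54*6 = 324)
-80 - 133*W = -80 - 133*324 = -80 - 43092 = -43172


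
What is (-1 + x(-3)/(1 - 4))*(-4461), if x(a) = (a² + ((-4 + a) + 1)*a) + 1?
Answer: 46097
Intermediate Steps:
x(a) = 1 + a² + a*(-3 + a) (x(a) = (a² + (-3 + a)*a) + 1 = (a² + a*(-3 + a)) + 1 = 1 + a² + a*(-3 + a))
(-1 + x(-3)/(1 - 4))*(-4461) = (-1 + (1 - 3*(-3) + 2*(-3)²)/(1 - 4))*(-4461) = (-1 + (1 + 9 + 2*9)/(-3))*(-4461) = (-1 + (1 + 9 + 18)*(-⅓))*(-4461) = (-1 + 28*(-⅓))*(-4461) = (-1 - 28/3)*(-4461) = -31/3*(-4461) = 46097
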